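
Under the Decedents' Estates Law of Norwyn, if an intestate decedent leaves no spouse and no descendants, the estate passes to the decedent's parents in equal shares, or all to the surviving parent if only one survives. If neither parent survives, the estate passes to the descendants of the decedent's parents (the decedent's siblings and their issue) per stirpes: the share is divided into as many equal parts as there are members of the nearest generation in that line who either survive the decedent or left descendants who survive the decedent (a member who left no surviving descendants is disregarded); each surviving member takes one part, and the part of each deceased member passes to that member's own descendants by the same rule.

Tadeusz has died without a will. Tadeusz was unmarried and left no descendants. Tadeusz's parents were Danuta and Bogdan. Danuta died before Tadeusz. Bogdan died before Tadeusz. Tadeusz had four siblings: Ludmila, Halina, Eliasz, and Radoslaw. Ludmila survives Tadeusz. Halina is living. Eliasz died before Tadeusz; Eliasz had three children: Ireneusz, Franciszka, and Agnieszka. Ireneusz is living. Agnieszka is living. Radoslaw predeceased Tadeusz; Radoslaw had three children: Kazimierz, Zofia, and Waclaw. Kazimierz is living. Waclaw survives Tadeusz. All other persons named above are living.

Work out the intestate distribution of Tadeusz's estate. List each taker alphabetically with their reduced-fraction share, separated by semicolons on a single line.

Neither parent survives and there are no descendants, so the estate passes to Tadeusz's siblings and their issue per stirpes.
The estate is divided into 4 equal shares of 1/4 among Ludmila, Halina, Eliasz, Radoslaw.
Ludmila is living and takes 1/4.
Halina is living and takes 1/4.
Eliasz predeceased; the 1/4 allotted to Eliasz's branch passes to Eliasz's issue by representation.
The 1/4 is divided into 3 equal shares of 1/12 among Ireneusz, Franciszka, Agnieszka.
Ireneusz is living and takes 1/12.
Franciszka is living and takes 1/12.
Agnieszka is living and takes 1/12.
Radoslaw predeceased; the 1/4 allotted to Radoslaw's branch passes to Radoslaw's issue by representation.
The 1/4 is divided into 3 equal shares of 1/12 among Kazimierz, Zofia, Waclaw.
Kazimierz is living and takes 1/12.
Zofia is living and takes 1/12.
Waclaw is living and takes 1/12.

Agnieszka 1/12; Franciszka 1/12; Halina 1/4; Ireneusz 1/12; Kazimierz 1/12; Ludmila 1/4; Waclaw 1/12; Zofia 1/12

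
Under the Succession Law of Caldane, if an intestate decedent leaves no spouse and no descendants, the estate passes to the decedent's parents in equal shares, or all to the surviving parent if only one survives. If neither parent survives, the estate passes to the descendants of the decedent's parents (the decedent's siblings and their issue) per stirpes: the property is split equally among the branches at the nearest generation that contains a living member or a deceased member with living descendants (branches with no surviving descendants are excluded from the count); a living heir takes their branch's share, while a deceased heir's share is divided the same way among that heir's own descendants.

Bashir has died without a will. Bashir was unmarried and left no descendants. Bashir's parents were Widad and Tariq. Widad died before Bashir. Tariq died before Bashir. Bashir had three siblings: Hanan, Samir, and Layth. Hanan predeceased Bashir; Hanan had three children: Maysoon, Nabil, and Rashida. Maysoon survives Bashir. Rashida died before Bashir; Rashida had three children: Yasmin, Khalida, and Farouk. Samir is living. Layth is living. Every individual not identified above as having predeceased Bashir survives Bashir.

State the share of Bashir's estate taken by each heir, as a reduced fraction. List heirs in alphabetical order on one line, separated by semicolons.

Farouk 1/27; Khalida 1/27; Layth 1/3; Maysoon 1/9; Nabil 1/9; Samir 1/3; Yasmin 1/27

Neither parent survives and there are no descendants, so the estate passes to Bashir's siblings and their issue per stirpes.
The estate is divided into 3 equal shares of 1/3 among Hanan, Samir, Layth.
Hanan predeceased; the 1/3 allotted to Hanan's branch passes to Hanan's issue by representation.
The 1/3 is divided into 3 equal shares of 1/9 among Maysoon, Nabil, Rashida.
Maysoon is living and takes 1/9.
Nabil is living and takes 1/9.
Rashida predeceased; the 1/9 allotted to Rashida's branch passes to Rashida's issue by representation.
The 1/9 is divided into 3 equal shares of 1/27 among Yasmin, Khalida, Farouk.
Yasmin is living and takes 1/27.
Khalida is living and takes 1/27.
Farouk is living and takes 1/27.
Samir is living and takes 1/3.
Layth is living and takes 1/3.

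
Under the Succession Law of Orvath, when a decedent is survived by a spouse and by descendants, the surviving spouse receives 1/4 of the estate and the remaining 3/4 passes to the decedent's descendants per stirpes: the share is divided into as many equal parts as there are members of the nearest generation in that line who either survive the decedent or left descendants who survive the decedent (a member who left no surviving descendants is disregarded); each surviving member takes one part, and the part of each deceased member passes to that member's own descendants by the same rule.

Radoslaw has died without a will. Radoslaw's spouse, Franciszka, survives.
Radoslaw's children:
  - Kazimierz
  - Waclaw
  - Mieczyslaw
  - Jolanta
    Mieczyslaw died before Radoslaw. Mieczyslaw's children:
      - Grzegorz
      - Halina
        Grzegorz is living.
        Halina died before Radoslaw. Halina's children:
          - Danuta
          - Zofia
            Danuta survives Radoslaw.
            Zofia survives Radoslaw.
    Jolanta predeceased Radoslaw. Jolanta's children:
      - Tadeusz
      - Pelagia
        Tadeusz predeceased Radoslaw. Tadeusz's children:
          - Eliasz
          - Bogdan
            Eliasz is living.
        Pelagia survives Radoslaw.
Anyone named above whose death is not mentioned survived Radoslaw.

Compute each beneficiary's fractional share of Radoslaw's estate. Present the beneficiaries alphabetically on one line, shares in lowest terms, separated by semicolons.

Franciszka, as surviving spouse, takes 1/4.
The remaining 3/4 passes to Radoslaw's descendants per stirpes.
The 3/4 is divided into 4 equal shares of 3/16 among Kazimierz, Waclaw, Mieczyslaw, Jolanta.
Kazimierz is living and takes 3/16.
Waclaw is living and takes 3/16.
Mieczyslaw predeceased; the 3/16 allotted to Mieczyslaw's branch passes to Mieczyslaw's issue by representation.
The 3/16 is divided into 2 equal shares of 3/32 among Grzegorz, Halina.
Grzegorz is living and takes 3/32.
Halina predeceased; the 3/32 allotted to Halina's branch passes to Halina's issue by representation.
The 3/32 is divided into 2 equal shares of 3/64 among Danuta, Zofia.
Danuta is living and takes 3/64.
Zofia is living and takes 3/64.
Jolanta predeceased; the 3/16 allotted to Jolanta's branch passes to Jolanta's issue by representation.
The 3/16 is divided into 2 equal shares of 3/32 among Tadeusz, Pelagia.
Tadeusz predeceased; the 3/32 allotted to Tadeusz's branch passes to Tadeusz's issue by representation.
The 3/32 is divided into 2 equal shares of 3/64 among Eliasz, Bogdan.
Eliasz is living and takes 3/64.
Bogdan is living and takes 3/64.
Pelagia is living and takes 3/32.

Bogdan 3/64; Danuta 3/64; Eliasz 3/64; Franciszka 1/4; Grzegorz 3/32; Kazimierz 3/16; Pelagia 3/32; Waclaw 3/16; Zofia 3/64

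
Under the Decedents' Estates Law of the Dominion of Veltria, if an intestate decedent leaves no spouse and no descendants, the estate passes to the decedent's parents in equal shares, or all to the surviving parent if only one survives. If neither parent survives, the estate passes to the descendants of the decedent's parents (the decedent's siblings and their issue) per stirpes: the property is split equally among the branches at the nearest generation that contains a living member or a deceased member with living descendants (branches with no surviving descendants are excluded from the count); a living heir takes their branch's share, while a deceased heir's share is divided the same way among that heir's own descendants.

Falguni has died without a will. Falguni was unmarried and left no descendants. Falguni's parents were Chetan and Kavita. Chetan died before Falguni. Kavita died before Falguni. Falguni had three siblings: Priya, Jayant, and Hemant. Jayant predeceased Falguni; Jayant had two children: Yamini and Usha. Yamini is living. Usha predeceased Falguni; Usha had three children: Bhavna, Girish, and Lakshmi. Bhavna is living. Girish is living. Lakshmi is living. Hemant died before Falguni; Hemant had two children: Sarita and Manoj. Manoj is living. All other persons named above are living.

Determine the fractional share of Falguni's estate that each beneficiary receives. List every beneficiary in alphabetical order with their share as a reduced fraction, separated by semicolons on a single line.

Neither parent survives and there are no descendants, so the estate passes to Falguni's siblings and their issue per stirpes.
The estate is divided into 3 equal shares of 1/3 among Priya, Jayant, Hemant.
Priya is living and takes 1/3.
Jayant predeceased; the 1/3 allotted to Jayant's branch passes to Jayant's issue by representation.
The 1/3 is divided into 2 equal shares of 1/6 among Yamini, Usha.
Yamini is living and takes 1/6.
Usha predeceased; the 1/6 allotted to Usha's branch passes to Usha's issue by representation.
The 1/6 is divided into 3 equal shares of 1/18 among Bhavna, Girish, Lakshmi.
Bhavna is living and takes 1/18.
Girish is living and takes 1/18.
Lakshmi is living and takes 1/18.
Hemant predeceased; the 1/3 allotted to Hemant's branch passes to Hemant's issue by representation.
The 1/3 is divided into 2 equal shares of 1/6 among Sarita, Manoj.
Sarita is living and takes 1/6.
Manoj is living and takes 1/6.

Bhavna 1/18; Girish 1/18; Lakshmi 1/18; Manoj 1/6; Priya 1/3; Sarita 1/6; Yamini 1/6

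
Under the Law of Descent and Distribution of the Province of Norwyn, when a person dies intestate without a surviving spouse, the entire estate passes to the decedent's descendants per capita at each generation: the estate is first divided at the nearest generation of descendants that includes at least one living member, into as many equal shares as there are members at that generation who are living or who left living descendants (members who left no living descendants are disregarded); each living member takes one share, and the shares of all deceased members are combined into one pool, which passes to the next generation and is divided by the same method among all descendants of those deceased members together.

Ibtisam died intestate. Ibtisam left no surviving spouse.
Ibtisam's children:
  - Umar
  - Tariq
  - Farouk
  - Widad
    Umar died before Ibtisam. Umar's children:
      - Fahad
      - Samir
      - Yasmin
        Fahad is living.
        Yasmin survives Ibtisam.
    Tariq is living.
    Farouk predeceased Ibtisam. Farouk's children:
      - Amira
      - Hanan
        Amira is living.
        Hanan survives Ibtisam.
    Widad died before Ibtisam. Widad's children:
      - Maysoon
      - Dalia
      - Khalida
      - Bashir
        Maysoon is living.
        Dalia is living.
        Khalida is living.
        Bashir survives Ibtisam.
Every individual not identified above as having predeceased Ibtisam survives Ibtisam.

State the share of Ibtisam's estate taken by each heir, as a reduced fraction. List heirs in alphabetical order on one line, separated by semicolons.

Amira 1/12; Bashir 1/12; Dalia 1/12; Fahad 1/12; Hanan 1/12; Khalida 1/12; Maysoon 1/12; Samir 1/12; Tariq 1/4; Yasmin 1/12

There is no surviving spouse, so the entire estate passes to Ibtisam's descendants per capita at each generation.
At generation 1 (Umar, Tariq, Farouk, Widad) there are 4 shares of (1)/4 = 1/4 each.
Living: Tariq — each takes 1/4.
Deceased: Umar, Farouk, and Widad. Their combined 3/4 is pooled and carried to generation 2.
At generation 2 (Fahad, Samir, Yasmin, Amira, Hanan, Maysoon, Dalia, Khalida, Bashir) there are 9 shares of (3/4)/9 = 1/12 each.
Living: Fahad, Samir, Yasmin, Amira, Hanan, Maysoon, Dalia, Khalida, and Bashir — each takes 1/12.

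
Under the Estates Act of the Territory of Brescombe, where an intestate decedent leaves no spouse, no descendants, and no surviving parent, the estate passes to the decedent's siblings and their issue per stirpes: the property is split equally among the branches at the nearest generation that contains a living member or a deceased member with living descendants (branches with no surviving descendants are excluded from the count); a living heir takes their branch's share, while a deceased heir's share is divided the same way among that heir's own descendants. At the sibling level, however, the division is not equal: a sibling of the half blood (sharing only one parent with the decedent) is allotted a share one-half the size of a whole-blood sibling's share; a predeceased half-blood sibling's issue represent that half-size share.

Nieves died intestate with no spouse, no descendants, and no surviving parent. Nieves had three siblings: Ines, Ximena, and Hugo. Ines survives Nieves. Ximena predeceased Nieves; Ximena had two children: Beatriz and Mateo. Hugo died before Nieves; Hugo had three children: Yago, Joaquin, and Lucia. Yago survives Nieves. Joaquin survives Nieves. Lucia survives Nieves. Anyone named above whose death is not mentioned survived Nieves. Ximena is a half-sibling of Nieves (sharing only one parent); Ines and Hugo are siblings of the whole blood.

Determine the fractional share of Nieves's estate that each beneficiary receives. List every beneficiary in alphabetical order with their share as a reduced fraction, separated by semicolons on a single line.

No spouse, descendants, or parent survives, so the estate passes to Nieves's siblings per stirpes.
Half-blood siblings count for one-half the weight of whole-blood siblings at the initial division.
Dividing 1 in proportion to weights (total weight 5/2): Ines (weight 1) → 2/5; Ximena (weight 1/2) → 1/5; Hugo (weight 1) → 2/5.
Ines is living and takes 2/5.
Ximena predeceased; the 1/5 allotted to Ximena's branch passes to Ximena's issue by representation.
The 1/5 is divided into 2 equal shares of 1/10 among Beatriz, Mateo.
Beatriz is living and takes 1/10.
Mateo is living and takes 1/10.
Hugo predeceased; the 2/5 allotted to Hugo's branch passes to Hugo's issue by representation.
The 2/5 is divided into 3 equal shares of 2/15 among Yago, Joaquin, Lucia.
Yago is living and takes 2/15.
Joaquin is living and takes 2/15.
Lucia is living and takes 2/15.

Beatriz 1/10; Ines 2/5; Joaquin 2/15; Lucia 2/15; Mateo 1/10; Yago 2/15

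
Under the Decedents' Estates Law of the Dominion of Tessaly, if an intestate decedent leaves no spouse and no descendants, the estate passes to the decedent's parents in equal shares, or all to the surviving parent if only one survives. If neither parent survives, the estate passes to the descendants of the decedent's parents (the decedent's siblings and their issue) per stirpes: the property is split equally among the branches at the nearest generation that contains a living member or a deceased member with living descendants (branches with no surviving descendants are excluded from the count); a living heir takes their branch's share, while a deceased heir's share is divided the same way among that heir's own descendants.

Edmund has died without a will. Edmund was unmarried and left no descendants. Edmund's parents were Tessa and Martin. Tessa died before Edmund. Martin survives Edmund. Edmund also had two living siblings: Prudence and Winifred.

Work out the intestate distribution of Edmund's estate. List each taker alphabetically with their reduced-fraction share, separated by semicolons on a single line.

Martin 1

Only one parent, Martin, survives, so Martin takes the entire estate. The siblings take nothing because a surviving parent has priority.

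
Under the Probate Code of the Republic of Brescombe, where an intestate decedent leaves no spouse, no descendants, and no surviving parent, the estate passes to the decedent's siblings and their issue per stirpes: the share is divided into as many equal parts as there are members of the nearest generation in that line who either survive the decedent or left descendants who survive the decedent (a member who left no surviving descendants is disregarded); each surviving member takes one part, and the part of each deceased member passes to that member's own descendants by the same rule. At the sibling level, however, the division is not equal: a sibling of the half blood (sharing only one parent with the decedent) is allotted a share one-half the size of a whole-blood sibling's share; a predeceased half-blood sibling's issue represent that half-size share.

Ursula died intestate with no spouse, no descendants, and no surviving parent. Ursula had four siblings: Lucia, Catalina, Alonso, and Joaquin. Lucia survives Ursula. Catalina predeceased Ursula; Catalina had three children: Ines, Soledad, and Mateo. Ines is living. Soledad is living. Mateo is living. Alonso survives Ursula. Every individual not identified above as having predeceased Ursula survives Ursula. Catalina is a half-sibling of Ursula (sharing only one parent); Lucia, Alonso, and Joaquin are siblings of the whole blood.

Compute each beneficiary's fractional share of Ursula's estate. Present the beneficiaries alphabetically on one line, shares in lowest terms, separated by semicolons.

No spouse, descendants, or parent survives, so the estate passes to Ursula's siblings per stirpes.
Half-blood siblings count for one-half the weight of whole-blood siblings at the initial division.
Dividing 1 in proportion to weights (total weight 7/2): Lucia (weight 1) → 2/7; Catalina (weight 1/2) → 1/7; Alonso (weight 1) → 2/7; Joaquin (weight 1) → 2/7.
Lucia is living and takes 2/7.
Catalina predeceased; the 1/7 allotted to Catalina's branch passes to Catalina's issue by representation.
The 1/7 is divided into 3 equal shares of 1/21 among Ines, Soledad, Mateo.
Ines is living and takes 1/21.
Soledad is living and takes 1/21.
Mateo is living and takes 1/21.
Alonso is living and takes 2/7.
Joaquin is living and takes 2/7.

Alonso 2/7; Ines 1/21; Joaquin 2/7; Lucia 2/7; Mateo 1/21; Soledad 1/21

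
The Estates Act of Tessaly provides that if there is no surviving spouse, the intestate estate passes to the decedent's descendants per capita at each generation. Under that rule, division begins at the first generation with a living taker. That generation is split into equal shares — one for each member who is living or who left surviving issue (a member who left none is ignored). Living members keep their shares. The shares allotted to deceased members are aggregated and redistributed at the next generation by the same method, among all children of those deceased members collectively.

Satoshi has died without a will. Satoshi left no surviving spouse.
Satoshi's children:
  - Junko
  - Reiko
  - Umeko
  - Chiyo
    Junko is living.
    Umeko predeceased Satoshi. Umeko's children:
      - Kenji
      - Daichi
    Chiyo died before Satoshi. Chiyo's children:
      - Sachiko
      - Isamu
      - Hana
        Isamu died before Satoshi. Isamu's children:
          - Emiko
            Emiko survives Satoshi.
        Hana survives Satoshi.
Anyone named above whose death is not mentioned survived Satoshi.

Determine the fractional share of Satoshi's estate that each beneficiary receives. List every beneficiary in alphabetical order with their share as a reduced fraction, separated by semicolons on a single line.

Daichi 1/10; Emiko 1/10; Hana 1/10; Junko 1/4; Kenji 1/10; Reiko 1/4; Sachiko 1/10

There is no surviving spouse, so the entire estate passes to Satoshi's descendants per capita at each generation.
At generation 1 (Junko, Reiko, Umeko, Chiyo) there are 4 shares of (1)/4 = 1/4 each.
Living: Junko and Reiko — each takes 1/4.
Deceased: Umeko and Chiyo. Their combined 1/2 is pooled and carried to generation 2.
At generation 2 (Kenji, Daichi, Sachiko, Isamu, Hana) there are 5 shares of (1/2)/5 = 1/10 each.
Living: Kenji, Daichi, Sachiko, and Hana — each takes 1/10.
Deceased: Isamu. That 1/10 share is carried to generation 3.
At generation 3 (Emiko) there are 1 shares of (1/10)/1 = 1/10 each.
Living: Emiko — each takes 1/10.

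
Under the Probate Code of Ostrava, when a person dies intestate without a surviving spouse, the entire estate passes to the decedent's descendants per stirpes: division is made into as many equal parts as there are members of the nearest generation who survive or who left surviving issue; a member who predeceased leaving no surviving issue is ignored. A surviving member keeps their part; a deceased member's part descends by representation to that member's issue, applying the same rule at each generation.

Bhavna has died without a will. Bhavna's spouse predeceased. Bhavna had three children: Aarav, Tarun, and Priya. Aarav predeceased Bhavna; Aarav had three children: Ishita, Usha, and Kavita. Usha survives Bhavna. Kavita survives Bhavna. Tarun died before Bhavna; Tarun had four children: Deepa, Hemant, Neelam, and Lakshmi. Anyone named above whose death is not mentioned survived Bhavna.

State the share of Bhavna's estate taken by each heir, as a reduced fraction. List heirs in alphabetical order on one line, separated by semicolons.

There is no surviving spouse, so the entire estate passes to Bhavna's descendants per stirpes.
The estate is divided into 3 equal shares of 1/3 among Aarav, Tarun, Priya.
Aarav predeceased; the 1/3 allotted to Aarav's branch passes to Aarav's issue by representation.
The 1/3 is divided into 3 equal shares of 1/9 among Ishita, Usha, Kavita.
Ishita is living and takes 1/9.
Usha is living and takes 1/9.
Kavita is living and takes 1/9.
Tarun predeceased; the 1/3 allotted to Tarun's branch passes to Tarun's issue by representation.
The 1/3 is divided into 4 equal shares of 1/12 among Deepa, Hemant, Neelam, Lakshmi.
Deepa is living and takes 1/12.
Hemant is living and takes 1/12.
Neelam is living and takes 1/12.
Lakshmi is living and takes 1/12.
Priya is living and takes 1/3.

Deepa 1/12; Hemant 1/12; Ishita 1/9; Kavita 1/9; Lakshmi 1/12; Neelam 1/12; Priya 1/3; Usha 1/9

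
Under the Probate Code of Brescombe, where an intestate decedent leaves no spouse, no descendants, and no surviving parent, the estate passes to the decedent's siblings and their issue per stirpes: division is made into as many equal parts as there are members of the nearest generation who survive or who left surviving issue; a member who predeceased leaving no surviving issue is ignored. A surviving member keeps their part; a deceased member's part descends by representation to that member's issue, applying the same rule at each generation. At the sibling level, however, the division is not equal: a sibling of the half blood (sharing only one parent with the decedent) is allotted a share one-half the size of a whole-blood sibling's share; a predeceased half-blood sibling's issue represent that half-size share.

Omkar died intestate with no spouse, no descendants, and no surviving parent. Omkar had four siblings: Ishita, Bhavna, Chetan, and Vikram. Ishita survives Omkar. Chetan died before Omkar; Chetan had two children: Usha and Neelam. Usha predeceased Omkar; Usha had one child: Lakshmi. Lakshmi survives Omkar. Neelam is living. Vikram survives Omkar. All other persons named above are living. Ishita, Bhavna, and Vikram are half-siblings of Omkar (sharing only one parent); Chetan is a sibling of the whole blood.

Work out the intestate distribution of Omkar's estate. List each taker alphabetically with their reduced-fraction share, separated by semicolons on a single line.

Bhavna 1/5; Ishita 1/5; Lakshmi 1/5; Neelam 1/5; Vikram 1/5

No spouse, descendants, or parent survives, so the estate passes to Omkar's siblings per stirpes.
Half-blood siblings count for one-half the weight of whole-blood siblings at the initial division.
Dividing 1 in proportion to weights (total weight 5/2): Ishita (weight 1/2) → 1/5; Bhavna (weight 1/2) → 1/5; Chetan (weight 1) → 2/5; Vikram (weight 1/2) → 1/5.
Ishita is living and takes 1/5.
Bhavna is living and takes 1/5.
Chetan predeceased; the 2/5 allotted to Chetan's branch passes to Chetan's issue by representation.
The 2/5 is divided into 2 equal shares of 1/5 among Usha, Neelam.
Usha predeceased; the 1/5 allotted to Usha's branch passes to Usha's issue by representation.
Lakshmi is the sole taker at this level and receives the full 1/5.
Neelam is living and takes 1/5.
Vikram is living and takes 1/5.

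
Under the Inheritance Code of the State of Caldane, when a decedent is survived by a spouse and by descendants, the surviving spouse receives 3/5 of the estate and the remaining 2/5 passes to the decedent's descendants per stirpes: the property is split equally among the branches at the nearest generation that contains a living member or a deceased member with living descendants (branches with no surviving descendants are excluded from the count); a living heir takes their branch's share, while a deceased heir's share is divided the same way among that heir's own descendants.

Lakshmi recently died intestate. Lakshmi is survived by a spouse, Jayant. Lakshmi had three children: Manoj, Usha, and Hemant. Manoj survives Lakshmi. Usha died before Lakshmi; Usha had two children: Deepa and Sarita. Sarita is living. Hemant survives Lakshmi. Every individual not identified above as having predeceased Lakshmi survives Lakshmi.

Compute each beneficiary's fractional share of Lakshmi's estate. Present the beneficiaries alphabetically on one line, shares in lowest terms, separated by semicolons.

Jayant, as surviving spouse, takes 3/5.
The remaining 2/5 passes to Lakshmi's descendants per stirpes.
The 2/5 is divided into 3 equal shares of 2/15 among Manoj, Usha, Hemant.
Manoj is living and takes 2/15.
Usha predeceased; the 2/15 allotted to Usha's branch passes to Usha's issue by representation.
The 2/15 is divided into 2 equal shares of 1/15 among Deepa, Sarita.
Deepa is living and takes 1/15.
Sarita is living and takes 1/15.
Hemant is living and takes 2/15.

Deepa 1/15; Hemant 2/15; Jayant 3/5; Manoj 2/15; Sarita 1/15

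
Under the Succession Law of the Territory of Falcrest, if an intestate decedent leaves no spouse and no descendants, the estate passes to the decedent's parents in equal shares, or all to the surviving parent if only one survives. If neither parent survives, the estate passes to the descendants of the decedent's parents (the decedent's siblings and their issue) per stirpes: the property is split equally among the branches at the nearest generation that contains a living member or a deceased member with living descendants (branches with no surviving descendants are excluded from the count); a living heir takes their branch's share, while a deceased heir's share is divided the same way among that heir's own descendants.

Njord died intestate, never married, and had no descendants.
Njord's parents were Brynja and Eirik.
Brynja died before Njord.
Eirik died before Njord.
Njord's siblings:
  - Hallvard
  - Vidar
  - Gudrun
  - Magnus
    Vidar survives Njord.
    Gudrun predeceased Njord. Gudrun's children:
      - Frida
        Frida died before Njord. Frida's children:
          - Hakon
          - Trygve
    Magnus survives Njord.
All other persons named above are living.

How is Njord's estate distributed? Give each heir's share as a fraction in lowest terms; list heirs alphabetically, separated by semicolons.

Hakon 1/8; Hallvard 1/4; Magnus 1/4; Trygve 1/8; Vidar 1/4

Neither parent survives and there are no descendants, so the estate passes to Njord's siblings and their issue per stirpes.
The estate is divided into 4 equal shares of 1/4 among Hallvard, Vidar, Gudrun, Magnus.
Hallvard is living and takes 1/4.
Vidar is living and takes 1/4.
Gudrun predeceased; the 1/4 allotted to Gudrun's branch passes to Gudrun's issue by representation.
Frida's line is the sole branch at this level, so the full 1/4 passes to Frida's issue by representation.
The 1/4 is divided into 2 equal shares of 1/8 among Hakon, Trygve.
Hakon is living and takes 1/8.
Trygve is living and takes 1/8.
Magnus is living and takes 1/4.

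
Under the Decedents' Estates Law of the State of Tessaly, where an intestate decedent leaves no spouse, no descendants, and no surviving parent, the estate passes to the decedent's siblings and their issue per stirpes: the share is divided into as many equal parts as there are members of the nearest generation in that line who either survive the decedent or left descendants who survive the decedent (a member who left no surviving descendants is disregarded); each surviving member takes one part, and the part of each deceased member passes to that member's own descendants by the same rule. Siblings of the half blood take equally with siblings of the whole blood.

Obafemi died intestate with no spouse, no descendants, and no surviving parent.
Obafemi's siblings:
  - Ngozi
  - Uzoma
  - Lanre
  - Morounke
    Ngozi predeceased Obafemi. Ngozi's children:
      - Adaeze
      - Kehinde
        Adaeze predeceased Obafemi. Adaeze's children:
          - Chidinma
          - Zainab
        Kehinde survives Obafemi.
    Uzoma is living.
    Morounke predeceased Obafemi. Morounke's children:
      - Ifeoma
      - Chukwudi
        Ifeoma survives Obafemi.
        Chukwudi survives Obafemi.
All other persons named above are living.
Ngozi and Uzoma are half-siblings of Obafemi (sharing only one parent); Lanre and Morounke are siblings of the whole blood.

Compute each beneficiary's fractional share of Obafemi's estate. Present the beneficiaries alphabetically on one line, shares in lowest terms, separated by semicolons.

Chidinma 1/16; Chukwudi 1/8; Ifeoma 1/8; Kehinde 1/8; Lanre 1/4; Uzoma 1/4; Zainab 1/16

No spouse, descendants, or parent survives, so the estate passes to Obafemi's siblings per stirpes.
Half-blood and whole-blood siblings take equally under the stated rule.
The estate is divided into 4 equal shares of 1/4 among Ngozi, Uzoma, Lanre, Morounke.
Ngozi predeceased; the 1/4 allotted to Ngozi's branch passes to Ngozi's issue by representation.
The 1/4 is divided into 2 equal shares of 1/8 among Adaeze, Kehinde.
Adaeze predeceased; the 1/8 allotted to Adaeze's branch passes to Adaeze's issue by representation.
The 1/8 is divided into 2 equal shares of 1/16 among Chidinma, Zainab.
Chidinma is living and takes 1/16.
Zainab is living and takes 1/16.
Kehinde is living and takes 1/8.
Uzoma is living and takes 1/4.
Lanre is living and takes 1/4.
Morounke predeceased; the 1/4 allotted to Morounke's branch passes to Morounke's issue by representation.
The 1/4 is divided into 2 equal shares of 1/8 among Ifeoma, Chukwudi.
Ifeoma is living and takes 1/8.
Chukwudi is living and takes 1/8.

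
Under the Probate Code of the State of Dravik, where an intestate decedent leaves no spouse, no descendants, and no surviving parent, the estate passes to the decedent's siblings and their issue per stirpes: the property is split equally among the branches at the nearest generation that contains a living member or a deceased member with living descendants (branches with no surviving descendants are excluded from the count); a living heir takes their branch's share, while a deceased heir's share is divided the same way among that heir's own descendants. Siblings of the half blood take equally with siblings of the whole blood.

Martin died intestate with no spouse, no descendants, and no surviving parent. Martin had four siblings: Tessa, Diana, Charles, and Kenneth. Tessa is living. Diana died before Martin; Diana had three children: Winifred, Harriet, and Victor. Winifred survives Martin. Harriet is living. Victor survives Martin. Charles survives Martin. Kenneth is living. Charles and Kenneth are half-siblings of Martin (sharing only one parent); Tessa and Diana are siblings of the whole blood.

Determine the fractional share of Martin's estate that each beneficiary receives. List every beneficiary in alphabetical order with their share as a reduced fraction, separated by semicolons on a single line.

Charles 1/4; Harriet 1/12; Kenneth 1/4; Tessa 1/4; Victor 1/12; Winifred 1/12

No spouse, descendants, or parent survives, so the estate passes to Martin's siblings per stirpes.
Half-blood and whole-blood siblings take equally under the stated rule.
The estate is divided into 4 equal shares of 1/4 among Tessa, Diana, Charles, Kenneth.
Tessa is living and takes 1/4.
Diana predeceased; the 1/4 allotted to Diana's branch passes to Diana's issue by representation.
The 1/4 is divided into 3 equal shares of 1/12 among Winifred, Harriet, Victor.
Winifred is living and takes 1/12.
Harriet is living and takes 1/12.
Victor is living and takes 1/12.
Charles is living and takes 1/4.
Kenneth is living and takes 1/4.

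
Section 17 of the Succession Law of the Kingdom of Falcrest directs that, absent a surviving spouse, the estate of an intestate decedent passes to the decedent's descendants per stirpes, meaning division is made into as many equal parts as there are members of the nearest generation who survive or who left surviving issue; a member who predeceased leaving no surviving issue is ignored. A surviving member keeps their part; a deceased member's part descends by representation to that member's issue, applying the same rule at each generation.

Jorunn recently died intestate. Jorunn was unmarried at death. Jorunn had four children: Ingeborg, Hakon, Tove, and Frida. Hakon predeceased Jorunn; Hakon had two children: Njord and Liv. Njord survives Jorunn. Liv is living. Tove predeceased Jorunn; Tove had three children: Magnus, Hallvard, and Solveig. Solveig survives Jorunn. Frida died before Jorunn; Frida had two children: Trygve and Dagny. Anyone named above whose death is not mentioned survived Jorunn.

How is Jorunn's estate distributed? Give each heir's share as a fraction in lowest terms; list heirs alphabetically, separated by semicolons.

There is no surviving spouse, so the entire estate passes to Jorunn's descendants per stirpes.
The estate is divided into 4 equal shares of 1/4 among Ingeborg, Hakon, Tove, Frida.
Ingeborg is living and takes 1/4.
Hakon predeceased; the 1/4 allotted to Hakon's branch passes to Hakon's issue by representation.
The 1/4 is divided into 2 equal shares of 1/8 among Njord, Liv.
Njord is living and takes 1/8.
Liv is living and takes 1/8.
Tove predeceased; the 1/4 allotted to Tove's branch passes to Tove's issue by representation.
The 1/4 is divided into 3 equal shares of 1/12 among Magnus, Hallvard, Solveig.
Magnus is living and takes 1/12.
Hallvard is living and takes 1/12.
Solveig is living and takes 1/12.
Frida predeceased; the 1/4 allotted to Frida's branch passes to Frida's issue by representation.
The 1/4 is divided into 2 equal shares of 1/8 among Trygve, Dagny.
Trygve is living and takes 1/8.
Dagny is living and takes 1/8.

Dagny 1/8; Hallvard 1/12; Ingeborg 1/4; Liv 1/8; Magnus 1/12; Njord 1/8; Solveig 1/12; Trygve 1/8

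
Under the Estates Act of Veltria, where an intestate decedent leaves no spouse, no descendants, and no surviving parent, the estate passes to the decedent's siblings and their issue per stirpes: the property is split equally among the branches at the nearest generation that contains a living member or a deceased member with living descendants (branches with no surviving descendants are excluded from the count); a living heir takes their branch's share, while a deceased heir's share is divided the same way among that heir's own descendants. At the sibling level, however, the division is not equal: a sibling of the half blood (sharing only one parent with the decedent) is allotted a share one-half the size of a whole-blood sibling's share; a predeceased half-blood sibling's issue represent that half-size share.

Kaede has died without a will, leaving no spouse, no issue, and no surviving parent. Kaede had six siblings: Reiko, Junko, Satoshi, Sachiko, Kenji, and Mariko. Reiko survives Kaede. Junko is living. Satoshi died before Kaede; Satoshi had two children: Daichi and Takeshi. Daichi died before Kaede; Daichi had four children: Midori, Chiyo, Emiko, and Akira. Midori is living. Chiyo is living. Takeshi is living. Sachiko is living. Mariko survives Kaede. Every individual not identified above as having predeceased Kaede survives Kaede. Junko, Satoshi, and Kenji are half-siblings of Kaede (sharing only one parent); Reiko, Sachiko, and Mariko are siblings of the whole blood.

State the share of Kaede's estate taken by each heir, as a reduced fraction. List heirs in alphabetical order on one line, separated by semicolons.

Akira 1/72; Chiyo 1/72; Emiko 1/72; Junko 1/9; Kenji 1/9; Mariko 2/9; Midori 1/72; Reiko 2/9; Sachiko 2/9; Takeshi 1/18

No spouse, descendants, or parent survives, so the estate passes to Kaede's siblings per stirpes.
Half-blood siblings count for one-half the weight of whole-blood siblings at the initial division.
Dividing 1 in proportion to weights (total weight 9/2): Reiko (weight 1) → 2/9; Junko (weight 1/2) → 1/9; Satoshi (weight 1/2) → 1/9; Sachiko (weight 1) → 2/9; Kenji (weight 1/2) → 1/9; Mariko (weight 1) → 2/9.
Reiko is living and takes 2/9.
Junko is living and takes 1/9.
Satoshi predeceased; the 1/9 allotted to Satoshi's branch passes to Satoshi's issue by representation.
The 1/9 is divided into 2 equal shares of 1/18 among Daichi, Takeshi.
Daichi predeceased; the 1/18 allotted to Daichi's branch passes to Daichi's issue by representation.
The 1/18 is divided into 4 equal shares of 1/72 among Midori, Chiyo, Emiko, Akira.
Midori is living and takes 1/72.
Chiyo is living and takes 1/72.
Emiko is living and takes 1/72.
Akira is living and takes 1/72.
Takeshi is living and takes 1/18.
Sachiko is living and takes 2/9.
Kenji is living and takes 1/9.
Mariko is living and takes 2/9.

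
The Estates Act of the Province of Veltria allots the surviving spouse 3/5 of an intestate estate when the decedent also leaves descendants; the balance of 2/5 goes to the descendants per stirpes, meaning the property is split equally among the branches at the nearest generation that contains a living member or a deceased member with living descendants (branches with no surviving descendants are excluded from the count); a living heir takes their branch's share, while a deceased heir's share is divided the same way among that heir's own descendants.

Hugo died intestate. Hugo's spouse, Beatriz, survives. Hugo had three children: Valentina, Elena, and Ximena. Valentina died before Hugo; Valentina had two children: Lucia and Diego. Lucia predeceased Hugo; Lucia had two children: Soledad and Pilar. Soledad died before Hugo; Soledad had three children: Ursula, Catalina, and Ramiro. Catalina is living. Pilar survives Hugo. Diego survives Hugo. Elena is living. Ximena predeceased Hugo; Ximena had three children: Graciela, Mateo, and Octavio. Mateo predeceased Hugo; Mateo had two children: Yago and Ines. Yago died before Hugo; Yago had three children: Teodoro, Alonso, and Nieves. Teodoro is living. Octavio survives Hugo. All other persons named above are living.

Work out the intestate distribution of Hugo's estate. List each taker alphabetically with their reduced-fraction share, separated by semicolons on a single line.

Beatriz, as surviving spouse, takes 3/5.
The remaining 2/5 passes to Hugo's descendants per stirpes.
The 2/5 is divided into 3 equal shares of 2/15 among Valentina, Elena, Ximena.
Valentina predeceased; the 2/15 allotted to Valentina's branch passes to Valentina's issue by representation.
The 2/15 is divided into 2 equal shares of 1/15 among Lucia, Diego.
Lucia predeceased; the 1/15 allotted to Lucia's branch passes to Lucia's issue by representation.
The 1/15 is divided into 2 equal shares of 1/30 among Soledad, Pilar.
Soledad predeceased; the 1/30 allotted to Soledad's branch passes to Soledad's issue by representation.
The 1/30 is divided into 3 equal shares of 1/90 among Ursula, Catalina, Ramiro.
Ursula is living and takes 1/90.
Catalina is living and takes 1/90.
Ramiro is living and takes 1/90.
Pilar is living and takes 1/30.
Diego is living and takes 1/15.
Elena is living and takes 2/15.
Ximena predeceased; the 2/15 allotted to Ximena's branch passes to Ximena's issue by representation.
The 2/15 is divided into 3 equal shares of 2/45 among Graciela, Mateo, Octavio.
Graciela is living and takes 2/45.
Mateo predeceased; the 2/45 allotted to Mateo's branch passes to Mateo's issue by representation.
The 2/45 is divided into 2 equal shares of 1/45 among Yago, Ines.
Yago predeceased; the 1/45 allotted to Yago's branch passes to Yago's issue by representation.
The 1/45 is divided into 3 equal shares of 1/135 among Teodoro, Alonso, Nieves.
Teodoro is living and takes 1/135.
Alonso is living and takes 1/135.
Nieves is living and takes 1/135.
Ines is living and takes 1/45.
Octavio is living and takes 2/45.

Alonso 1/135; Beatriz 3/5; Catalina 1/90; Diego 1/15; Elena 2/15; Graciela 2/45; Ines 1/45; Nieves 1/135; Octavio 2/45; Pilar 1/30; Ramiro 1/90; Teodoro 1/135; Ursula 1/90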